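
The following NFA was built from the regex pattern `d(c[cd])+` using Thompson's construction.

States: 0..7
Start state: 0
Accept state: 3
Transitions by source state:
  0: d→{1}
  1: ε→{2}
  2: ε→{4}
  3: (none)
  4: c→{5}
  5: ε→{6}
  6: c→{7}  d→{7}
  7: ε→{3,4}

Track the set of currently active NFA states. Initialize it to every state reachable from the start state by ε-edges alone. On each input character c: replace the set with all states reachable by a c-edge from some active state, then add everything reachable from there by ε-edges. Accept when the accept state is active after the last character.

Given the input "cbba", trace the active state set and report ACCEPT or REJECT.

start: ε-closure({0}) = {0}
'c' @ 1: {}  — dead — no transitions
rest 'bba' ignored (set empty)
final: {}; accept 3 not in set

Answer: REJECT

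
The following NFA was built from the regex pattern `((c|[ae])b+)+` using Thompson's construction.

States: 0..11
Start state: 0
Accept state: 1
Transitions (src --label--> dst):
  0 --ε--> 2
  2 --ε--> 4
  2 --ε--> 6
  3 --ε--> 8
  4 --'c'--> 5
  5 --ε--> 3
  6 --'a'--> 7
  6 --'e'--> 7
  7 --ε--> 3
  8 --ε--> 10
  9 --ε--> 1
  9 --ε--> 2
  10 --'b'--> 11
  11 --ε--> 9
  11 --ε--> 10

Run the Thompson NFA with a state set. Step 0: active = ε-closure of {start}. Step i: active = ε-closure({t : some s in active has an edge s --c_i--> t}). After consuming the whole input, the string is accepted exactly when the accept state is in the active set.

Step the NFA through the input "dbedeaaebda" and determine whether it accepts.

S₀ = ε-closure({0}) = {0,2,4,6}
'd' @ 1: {}  — no active states
rest 'bedeaaebda' ignored (set empty)
final: {}; accept 1 not in set

Answer: REJECT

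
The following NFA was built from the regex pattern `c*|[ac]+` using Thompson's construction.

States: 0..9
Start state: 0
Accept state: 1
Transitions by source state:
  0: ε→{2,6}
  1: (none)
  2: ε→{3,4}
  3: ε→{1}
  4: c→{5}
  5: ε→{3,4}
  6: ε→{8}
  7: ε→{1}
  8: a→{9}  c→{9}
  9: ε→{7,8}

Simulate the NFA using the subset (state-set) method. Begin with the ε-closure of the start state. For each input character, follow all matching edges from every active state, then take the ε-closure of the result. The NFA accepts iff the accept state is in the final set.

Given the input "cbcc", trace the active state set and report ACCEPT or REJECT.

S₀ = ε-closure({0}) = {0,1,2,3,4,6,8}
'c' @ 1: {1,3,4,5,7,8,9}  ✓accept
'b' @ 2: {}  — dead — no transitions
rest 'cc' ignored (set empty)
end set {} — state 1 not in

Answer: REJECT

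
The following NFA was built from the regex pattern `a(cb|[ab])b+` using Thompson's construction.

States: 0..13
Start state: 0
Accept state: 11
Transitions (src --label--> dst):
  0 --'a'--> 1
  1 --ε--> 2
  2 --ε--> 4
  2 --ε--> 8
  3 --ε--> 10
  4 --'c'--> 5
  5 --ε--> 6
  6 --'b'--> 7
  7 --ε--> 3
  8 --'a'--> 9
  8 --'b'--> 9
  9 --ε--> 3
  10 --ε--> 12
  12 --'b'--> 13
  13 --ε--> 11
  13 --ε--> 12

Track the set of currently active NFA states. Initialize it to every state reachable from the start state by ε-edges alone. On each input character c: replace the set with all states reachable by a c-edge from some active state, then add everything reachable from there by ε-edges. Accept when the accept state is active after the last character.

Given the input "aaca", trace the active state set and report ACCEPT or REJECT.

start: ε-closure({0}) = {0}
'a' @ 1: {1,2,4,8}
'a' @ 2: {3,9,10,12}
'c' @ 3: {}  — state set empty
rest 'a' ignored (set empty)
final: {}; accept 11 not in set

Answer: REJECT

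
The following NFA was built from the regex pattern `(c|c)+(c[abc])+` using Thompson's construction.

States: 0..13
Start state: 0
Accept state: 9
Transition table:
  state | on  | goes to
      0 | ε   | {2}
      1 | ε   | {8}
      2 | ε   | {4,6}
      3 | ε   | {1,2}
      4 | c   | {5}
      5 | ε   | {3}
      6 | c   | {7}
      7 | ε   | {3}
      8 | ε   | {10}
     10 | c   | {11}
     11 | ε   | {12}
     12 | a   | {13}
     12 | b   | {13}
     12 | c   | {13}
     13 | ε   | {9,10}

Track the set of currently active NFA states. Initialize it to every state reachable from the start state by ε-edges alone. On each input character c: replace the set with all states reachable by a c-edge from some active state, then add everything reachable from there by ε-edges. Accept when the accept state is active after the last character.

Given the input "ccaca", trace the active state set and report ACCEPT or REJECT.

start: ε-closure({0}) = {0,2,4,6}
'c' @ 1: {1,2,3,4,5,6,7,8,10}
'c' @ 2: {1,2,3,4,5,6,7,8,10,11,12}
'a' @ 3: {9,10,13}  ✓accept
'c' @ 4: {11,12}
'a' @ 5: {9,10,13}  ✓accept
final: {9,10,13}; accept 9 in set

Answer: ACCEPT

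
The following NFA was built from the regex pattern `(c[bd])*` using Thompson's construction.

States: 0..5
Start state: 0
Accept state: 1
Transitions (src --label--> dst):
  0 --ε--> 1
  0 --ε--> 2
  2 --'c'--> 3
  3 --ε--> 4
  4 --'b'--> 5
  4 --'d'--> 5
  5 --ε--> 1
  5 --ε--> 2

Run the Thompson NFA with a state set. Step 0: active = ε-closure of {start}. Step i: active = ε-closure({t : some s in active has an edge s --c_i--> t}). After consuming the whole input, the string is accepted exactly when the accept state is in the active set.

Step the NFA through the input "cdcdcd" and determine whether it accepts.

initial (ε-close {0}): {0,1,2}
'c' @ 1: {3,4}
'd' @ 2: {1,2,5}  [accepting]
'c' @ 3: {3,4}
'd' @ 4: {1,2,5}  [accepting]
'c' @ 5: {3,4}
'd' @ 6: {1,2,5}  [accepting]
final: {1,2,5}; accept 1 in set

Answer: ACCEPT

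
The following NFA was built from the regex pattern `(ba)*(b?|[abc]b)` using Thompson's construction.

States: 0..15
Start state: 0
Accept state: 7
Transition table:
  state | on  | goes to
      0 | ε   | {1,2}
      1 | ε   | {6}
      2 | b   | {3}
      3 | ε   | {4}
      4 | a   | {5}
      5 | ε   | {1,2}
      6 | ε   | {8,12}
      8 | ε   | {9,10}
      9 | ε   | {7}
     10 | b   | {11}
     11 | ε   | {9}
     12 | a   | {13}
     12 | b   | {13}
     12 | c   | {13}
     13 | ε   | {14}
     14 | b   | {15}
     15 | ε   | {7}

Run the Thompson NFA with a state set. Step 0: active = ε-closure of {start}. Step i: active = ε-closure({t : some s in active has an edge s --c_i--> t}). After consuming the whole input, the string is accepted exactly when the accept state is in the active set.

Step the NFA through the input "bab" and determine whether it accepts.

S₀ = ε-closure({0}) = {0,1,2,6,7,8,9,10,12}
'b' @ 1: {3,4,7,9,11,13,14}  ✓accept
'a' @ 2: {1,2,5,6,7,8,9,10,12}  ✓accept
'b' @ 3: {3,4,7,9,11,13,14}  ✓accept
after full input: {3,4,7,9,11,13,14}  (accept=7 in)

Answer: ACCEPT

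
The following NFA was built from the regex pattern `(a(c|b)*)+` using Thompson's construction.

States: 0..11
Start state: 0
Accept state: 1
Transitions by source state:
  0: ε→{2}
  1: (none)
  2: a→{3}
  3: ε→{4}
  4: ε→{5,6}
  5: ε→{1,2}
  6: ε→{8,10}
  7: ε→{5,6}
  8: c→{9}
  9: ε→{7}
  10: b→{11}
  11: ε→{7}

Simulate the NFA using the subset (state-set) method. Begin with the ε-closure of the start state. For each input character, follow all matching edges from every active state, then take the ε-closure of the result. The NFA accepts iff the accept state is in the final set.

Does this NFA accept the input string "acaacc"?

start: ε-closure({0}) = {0,2}
'a' @ 1: {1,2,3,4,5,6,8,10}  ✓accept
'c' @ 2: {1,2,5,6,7,8,9,10}  ✓accept
'a' @ 3: {1,2,3,4,5,6,8,10}  ✓accept
'a' @ 4: {1,2,3,4,5,6,8,10}  ✓accept
'c' @ 5: {1,2,5,6,7,8,9,10}  ✓accept
'c' @ 6: {1,2,5,6,7,8,9,10}  ✓accept
end set {1,2,5,6,7,8,9,10} — state 1 in

Answer: ACCEPT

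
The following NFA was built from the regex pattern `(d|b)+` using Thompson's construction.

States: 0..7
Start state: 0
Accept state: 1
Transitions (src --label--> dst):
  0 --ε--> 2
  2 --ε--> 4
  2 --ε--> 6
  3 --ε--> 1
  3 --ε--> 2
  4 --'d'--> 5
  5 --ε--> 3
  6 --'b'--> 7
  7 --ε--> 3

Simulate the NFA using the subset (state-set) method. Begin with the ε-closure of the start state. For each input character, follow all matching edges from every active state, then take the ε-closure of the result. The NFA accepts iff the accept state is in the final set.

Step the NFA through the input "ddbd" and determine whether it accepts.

Answer: ACCEPT

Derivation:
S₀ = ε-closure({0}) = {0,2,4,6}
'd' @ 1: {1,2,3,4,5,6}  (accept∈set)
'd' @ 2: {1,2,3,4,5,6}  (accept∈set)
'b' @ 3: {1,2,3,4,6,7}  (accept∈set)
'd' @ 4: {1,2,3,4,5,6}  (accept∈set)
after full input: {1,2,3,4,5,6}  (accept=1 in)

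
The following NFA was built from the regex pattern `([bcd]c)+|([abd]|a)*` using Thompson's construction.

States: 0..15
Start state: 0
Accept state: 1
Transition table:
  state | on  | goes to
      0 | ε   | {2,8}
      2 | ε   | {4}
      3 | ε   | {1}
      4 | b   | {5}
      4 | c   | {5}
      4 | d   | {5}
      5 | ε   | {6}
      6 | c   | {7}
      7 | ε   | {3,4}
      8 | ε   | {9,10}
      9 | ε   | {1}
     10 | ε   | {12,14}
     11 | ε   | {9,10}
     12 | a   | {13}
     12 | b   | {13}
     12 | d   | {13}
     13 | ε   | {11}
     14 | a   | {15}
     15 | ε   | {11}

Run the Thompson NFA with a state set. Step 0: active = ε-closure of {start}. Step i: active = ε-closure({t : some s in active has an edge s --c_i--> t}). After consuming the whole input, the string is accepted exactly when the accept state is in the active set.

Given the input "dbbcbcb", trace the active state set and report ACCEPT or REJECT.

Answer: REJECT

Trace:
initial (ε-close {0}): {0,1,2,4,8,9,10,12,14}
'd' @ 1: {1,5,6,9,10,11,12,13,14}  ✓accept
'b' @ 2: {1,9,10,11,12,13,14}  ✓accept
'b' @ 3: {1,9,10,11,12,13,14}  ✓accept
'c' @ 4: {}  — state set empty
rest 'bcb' ignored (set empty)
end set {} — state 1 not in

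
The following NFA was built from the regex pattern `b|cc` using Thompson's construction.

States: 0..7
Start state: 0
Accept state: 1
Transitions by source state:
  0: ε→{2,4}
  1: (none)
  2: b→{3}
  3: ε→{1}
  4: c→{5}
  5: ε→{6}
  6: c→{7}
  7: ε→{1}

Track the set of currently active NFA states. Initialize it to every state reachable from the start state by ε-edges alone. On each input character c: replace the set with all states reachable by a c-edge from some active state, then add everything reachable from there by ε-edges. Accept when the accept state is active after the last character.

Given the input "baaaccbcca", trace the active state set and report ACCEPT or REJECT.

start: ε-closure({0}) = {0,2,4}
'b' @ 1: {1,3}  [accepting]
'a' @ 2: {}  — dead — no transitions
rest 'aaccbcca' ignored (set empty)
final: {}; accept 1 not in set

Answer: REJECT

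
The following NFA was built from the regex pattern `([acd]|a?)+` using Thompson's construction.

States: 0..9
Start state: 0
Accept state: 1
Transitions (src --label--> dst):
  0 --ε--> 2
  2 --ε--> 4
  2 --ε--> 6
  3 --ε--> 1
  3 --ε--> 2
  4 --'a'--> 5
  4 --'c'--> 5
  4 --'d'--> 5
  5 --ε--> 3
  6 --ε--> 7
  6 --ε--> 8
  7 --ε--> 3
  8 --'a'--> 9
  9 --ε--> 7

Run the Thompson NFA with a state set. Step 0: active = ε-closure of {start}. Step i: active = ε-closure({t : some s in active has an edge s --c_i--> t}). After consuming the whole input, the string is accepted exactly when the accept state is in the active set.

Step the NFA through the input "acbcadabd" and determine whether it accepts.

Answer: REJECT

Trace:
S₀ = ε-closure({0}) = {0,1,2,3,4,6,7,8}
'a' @ 1: {1,2,3,4,5,6,7,8,9}  ✓accept
'c' @ 2: {1,2,3,4,5,6,7,8}  ✓accept
'b' @ 3: {}  — state set empty
rest 'cadabd' ignored (set empty)
after full input: {}  (accept=1 not in)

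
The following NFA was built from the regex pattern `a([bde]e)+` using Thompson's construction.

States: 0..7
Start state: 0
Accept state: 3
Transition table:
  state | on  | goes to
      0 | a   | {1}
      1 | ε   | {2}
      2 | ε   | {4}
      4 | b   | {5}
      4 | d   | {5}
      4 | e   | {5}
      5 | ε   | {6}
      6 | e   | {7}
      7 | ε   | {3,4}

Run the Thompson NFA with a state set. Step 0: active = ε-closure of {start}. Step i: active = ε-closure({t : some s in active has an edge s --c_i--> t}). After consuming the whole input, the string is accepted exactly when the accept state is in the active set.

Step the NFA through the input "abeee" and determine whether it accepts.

Answer: ACCEPT

Trace:
S₀ = ε-closure({0}) = {0}
'a' @ 1: {1,2,4}
'b' @ 2: {5,6}
'e' @ 3: {3,4,7}  [accepting]
'e' @ 4: {5,6}
'e' @ 5: {3,4,7}  [accepting]
final: {3,4,7}; accept 3 in set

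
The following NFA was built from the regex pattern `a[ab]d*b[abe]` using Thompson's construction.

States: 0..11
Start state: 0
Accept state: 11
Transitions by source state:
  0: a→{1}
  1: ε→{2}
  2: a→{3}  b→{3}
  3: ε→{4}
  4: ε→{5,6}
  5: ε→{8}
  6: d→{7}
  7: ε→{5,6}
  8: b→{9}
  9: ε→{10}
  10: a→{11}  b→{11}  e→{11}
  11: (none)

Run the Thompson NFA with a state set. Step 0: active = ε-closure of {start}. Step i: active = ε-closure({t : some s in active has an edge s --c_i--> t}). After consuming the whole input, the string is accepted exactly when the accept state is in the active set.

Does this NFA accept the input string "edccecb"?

S₀ = ε-closure({0}) = {0}
'e' @ 1: {}  — no active states
rest 'dccecb' ignored (set empty)
end set {} — state 11 not in

Answer: REJECT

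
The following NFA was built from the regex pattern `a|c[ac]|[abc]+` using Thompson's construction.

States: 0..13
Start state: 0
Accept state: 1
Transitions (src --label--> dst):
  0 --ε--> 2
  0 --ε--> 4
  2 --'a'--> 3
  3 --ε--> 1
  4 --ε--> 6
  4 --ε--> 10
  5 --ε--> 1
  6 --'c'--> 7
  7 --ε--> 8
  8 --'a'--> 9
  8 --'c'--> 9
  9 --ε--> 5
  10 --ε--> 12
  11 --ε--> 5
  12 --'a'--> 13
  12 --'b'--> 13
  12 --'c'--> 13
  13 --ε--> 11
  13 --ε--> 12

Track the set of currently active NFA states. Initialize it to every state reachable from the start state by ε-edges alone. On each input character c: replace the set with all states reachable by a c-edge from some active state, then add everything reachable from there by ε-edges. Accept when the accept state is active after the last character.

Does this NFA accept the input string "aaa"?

Answer: ACCEPT

Derivation:
start: ε-closure({0}) = {0,2,4,6,10,12}
'a' @ 1: {1,3,5,11,12,13}  [accepting]
'a' @ 2: {1,5,11,12,13}  [accepting]
'a' @ 3: {1,5,11,12,13}  [accepting]
after full input: {1,5,11,12,13}  (accept=1 in)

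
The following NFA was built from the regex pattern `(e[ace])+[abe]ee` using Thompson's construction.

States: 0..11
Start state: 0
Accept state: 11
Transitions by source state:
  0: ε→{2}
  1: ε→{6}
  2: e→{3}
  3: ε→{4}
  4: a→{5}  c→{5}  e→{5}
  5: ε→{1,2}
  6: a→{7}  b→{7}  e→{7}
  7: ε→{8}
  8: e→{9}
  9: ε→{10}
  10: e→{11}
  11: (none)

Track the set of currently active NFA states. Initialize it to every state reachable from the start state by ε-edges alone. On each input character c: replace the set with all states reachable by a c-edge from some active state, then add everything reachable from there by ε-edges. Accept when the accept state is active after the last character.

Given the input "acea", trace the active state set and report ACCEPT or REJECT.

initial (ε-close {0}): {0,2}
'a' @ 1: {}  — no active states
rest 'cea' ignored (set empty)
final: {}; accept 11 not in set

Answer: REJECT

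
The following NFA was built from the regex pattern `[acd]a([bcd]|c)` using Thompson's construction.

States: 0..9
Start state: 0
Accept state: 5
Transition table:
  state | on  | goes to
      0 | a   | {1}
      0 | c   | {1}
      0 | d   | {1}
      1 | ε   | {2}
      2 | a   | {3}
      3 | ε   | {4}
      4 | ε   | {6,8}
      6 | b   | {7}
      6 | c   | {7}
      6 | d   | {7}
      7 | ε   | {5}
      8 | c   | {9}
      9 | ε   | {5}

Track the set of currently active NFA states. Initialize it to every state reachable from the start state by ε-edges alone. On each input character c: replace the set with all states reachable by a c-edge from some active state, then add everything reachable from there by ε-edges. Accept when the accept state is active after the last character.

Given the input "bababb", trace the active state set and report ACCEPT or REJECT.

S₀ = ε-closure({0}) = {0}
'b' @ 1: {}  — dead — no transitions
rest 'ababb' ignored (set empty)
final: {}; accept 5 not in set

Answer: REJECT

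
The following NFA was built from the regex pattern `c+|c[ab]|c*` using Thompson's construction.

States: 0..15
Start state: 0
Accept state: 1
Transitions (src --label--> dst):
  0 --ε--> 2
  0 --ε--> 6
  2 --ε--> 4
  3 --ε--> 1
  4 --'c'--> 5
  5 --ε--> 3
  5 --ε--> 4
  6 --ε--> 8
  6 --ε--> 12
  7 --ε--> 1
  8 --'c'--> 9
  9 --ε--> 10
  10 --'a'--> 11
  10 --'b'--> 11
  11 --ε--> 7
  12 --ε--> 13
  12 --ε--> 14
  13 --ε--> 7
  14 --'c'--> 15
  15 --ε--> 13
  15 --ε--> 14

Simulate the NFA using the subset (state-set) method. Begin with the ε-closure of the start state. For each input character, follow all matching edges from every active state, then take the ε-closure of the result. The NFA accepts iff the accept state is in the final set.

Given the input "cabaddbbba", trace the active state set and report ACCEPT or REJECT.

initial (ε-close {0}): {0,1,2,4,6,7,8,12,13,14}
'c' @ 1: {1,3,4,5,7,9,10,13,14,15}  (accept∈set)
'a' @ 2: {1,7,11}  (accept∈set)
'b' @ 3: {}  — dead — no transitions
rest 'addbbba' ignored (set empty)
end set {} — state 1 not in

Answer: REJECT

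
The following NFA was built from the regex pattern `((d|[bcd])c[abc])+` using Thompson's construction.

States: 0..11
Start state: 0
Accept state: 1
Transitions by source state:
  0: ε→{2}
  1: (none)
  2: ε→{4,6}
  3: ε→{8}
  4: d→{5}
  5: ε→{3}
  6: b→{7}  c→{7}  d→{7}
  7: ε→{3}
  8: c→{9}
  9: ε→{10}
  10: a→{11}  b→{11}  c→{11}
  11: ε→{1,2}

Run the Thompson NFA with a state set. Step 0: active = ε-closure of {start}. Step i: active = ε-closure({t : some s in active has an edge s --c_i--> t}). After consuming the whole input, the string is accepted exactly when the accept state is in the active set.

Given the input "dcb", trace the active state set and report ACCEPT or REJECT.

S₀ = ε-closure({0}) = {0,2,4,6}
'd' @ 1: {3,5,7,8}
'c' @ 2: {9,10}
'b' @ 3: {1,2,4,6,11}  (accept∈set)
end set {1,2,4,6,11} — state 1 in

Answer: ACCEPT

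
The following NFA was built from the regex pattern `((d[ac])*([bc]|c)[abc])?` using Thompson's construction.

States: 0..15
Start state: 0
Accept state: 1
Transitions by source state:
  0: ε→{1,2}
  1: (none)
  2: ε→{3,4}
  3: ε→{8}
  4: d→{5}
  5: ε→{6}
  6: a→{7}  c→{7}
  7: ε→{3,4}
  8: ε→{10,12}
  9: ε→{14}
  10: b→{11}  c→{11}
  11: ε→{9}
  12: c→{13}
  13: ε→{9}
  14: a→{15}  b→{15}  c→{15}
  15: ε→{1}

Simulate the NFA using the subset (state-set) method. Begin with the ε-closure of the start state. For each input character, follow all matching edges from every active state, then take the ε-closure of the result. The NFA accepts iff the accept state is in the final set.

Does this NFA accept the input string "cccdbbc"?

start: ε-closure({0}) = {0,1,2,3,4,8,10,12}
'c' @ 1: {9,11,13,14}
'c' @ 2: {1,15}  ✓accept
'c' @ 3: {}  — no active states
rest 'dbbc' ignored (set empty)
final: {}; accept 1 not in set

Answer: REJECT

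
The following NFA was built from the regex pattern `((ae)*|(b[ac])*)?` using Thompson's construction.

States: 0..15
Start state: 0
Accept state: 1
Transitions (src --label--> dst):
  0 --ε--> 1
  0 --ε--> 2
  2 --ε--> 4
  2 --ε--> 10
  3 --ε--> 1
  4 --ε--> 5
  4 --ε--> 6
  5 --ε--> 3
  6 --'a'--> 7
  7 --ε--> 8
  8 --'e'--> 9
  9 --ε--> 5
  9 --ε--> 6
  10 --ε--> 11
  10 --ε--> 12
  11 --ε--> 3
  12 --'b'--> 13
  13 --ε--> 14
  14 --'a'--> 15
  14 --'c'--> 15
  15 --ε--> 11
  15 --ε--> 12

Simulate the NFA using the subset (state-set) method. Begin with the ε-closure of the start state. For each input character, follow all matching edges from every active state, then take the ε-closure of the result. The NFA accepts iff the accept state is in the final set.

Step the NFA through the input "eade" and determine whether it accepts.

initial (ε-close {0}): {0,1,2,3,4,5,6,10,11,12}
'e' @ 1: {}  — dead — no transitions
rest 'ade' ignored (set empty)
final: {}; accept 1 not in set

Answer: REJECT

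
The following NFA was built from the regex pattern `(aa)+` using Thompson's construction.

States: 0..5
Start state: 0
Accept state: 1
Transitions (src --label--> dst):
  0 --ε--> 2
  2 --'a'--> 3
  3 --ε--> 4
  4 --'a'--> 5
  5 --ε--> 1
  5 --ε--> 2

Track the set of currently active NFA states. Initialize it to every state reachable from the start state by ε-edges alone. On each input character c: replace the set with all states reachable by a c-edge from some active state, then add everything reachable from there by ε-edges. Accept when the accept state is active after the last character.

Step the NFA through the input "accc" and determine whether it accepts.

Answer: REJECT

Trace:
initial (ε-close {0}): {0,2}
'a' @ 1: {3,4}
'c' @ 2: {}  — state set empty
rest 'cc' ignored (set empty)
final: {}; accept 1 not in set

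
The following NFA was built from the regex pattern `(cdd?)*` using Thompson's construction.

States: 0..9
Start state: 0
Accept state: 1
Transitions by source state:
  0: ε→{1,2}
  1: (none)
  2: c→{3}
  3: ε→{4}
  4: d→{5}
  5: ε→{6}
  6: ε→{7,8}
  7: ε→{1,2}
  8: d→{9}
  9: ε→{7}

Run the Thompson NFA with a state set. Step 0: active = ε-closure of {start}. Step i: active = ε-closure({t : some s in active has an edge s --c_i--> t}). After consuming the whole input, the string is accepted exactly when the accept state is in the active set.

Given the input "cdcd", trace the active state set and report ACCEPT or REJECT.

Answer: ACCEPT

Steps:
initial (ε-close {0}): {0,1,2}
'c' @ 1: {3,4}
'd' @ 2: {1,2,5,6,7,8}  (accept∈set)
'c' @ 3: {3,4}
'd' @ 4: {1,2,5,6,7,8}  (accept∈set)
after full input: {1,2,5,6,7,8}  (accept=1 in)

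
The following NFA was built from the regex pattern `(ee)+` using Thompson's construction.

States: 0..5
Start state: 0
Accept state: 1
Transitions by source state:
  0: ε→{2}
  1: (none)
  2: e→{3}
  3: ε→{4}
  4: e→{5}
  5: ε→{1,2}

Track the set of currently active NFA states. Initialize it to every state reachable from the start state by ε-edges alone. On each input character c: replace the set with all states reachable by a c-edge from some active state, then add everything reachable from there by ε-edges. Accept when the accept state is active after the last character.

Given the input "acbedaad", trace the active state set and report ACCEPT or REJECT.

Answer: REJECT

Trace:
initial (ε-close {0}): {0,2}
'a' @ 1: {}  — state set empty
rest 'cbedaad' ignored (set empty)
end set {} — state 1 not in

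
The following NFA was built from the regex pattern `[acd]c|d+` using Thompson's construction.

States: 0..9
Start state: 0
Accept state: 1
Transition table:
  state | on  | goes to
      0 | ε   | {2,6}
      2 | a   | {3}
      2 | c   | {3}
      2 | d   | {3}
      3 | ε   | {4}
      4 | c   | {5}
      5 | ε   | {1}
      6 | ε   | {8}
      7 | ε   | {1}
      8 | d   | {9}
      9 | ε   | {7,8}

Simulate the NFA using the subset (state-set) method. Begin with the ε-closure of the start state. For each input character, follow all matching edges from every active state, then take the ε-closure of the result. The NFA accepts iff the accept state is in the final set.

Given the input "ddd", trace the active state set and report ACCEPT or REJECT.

start: ε-closure({0}) = {0,2,6,8}
'd' @ 1: {1,3,4,7,8,9}  [accepting]
'd' @ 2: {1,7,8,9}  [accepting]
'd' @ 3: {1,7,8,9}  [accepting]
after full input: {1,7,8,9}  (accept=1 in)

Answer: ACCEPT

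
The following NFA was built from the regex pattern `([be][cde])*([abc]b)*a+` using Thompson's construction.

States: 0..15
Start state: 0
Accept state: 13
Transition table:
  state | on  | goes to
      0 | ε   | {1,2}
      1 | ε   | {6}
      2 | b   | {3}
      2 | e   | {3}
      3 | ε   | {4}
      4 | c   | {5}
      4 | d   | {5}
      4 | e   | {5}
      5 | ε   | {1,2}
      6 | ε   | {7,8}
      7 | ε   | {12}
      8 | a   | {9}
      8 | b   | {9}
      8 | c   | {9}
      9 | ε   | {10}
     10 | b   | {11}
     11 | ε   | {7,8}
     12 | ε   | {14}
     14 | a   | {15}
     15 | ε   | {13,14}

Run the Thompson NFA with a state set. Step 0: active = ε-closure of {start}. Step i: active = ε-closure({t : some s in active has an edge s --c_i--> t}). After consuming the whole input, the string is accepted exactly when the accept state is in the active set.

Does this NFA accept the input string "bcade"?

initial (ε-close {0}): {0,1,2,6,7,8,12,14}
'b' @ 1: {3,4,9,10}
'c' @ 2: {1,2,5,6,7,8,12,14}
'a' @ 3: {9,10,13,14,15}  [accepting]
'd' @ 4: {}  — no active states
rest 'e' ignored (set empty)
final: {}; accept 13 not in set

Answer: REJECT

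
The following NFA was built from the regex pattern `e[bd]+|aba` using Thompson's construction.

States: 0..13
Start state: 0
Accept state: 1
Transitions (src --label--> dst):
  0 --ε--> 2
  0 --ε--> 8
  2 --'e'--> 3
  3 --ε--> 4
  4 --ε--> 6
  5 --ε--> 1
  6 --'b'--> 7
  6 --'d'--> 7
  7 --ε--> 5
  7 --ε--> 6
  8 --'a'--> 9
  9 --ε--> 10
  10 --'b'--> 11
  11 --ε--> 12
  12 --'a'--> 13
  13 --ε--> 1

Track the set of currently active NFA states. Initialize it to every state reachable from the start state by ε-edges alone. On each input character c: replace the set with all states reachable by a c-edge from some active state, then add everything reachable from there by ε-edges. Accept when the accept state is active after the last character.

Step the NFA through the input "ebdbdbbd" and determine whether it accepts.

Answer: ACCEPT

Derivation:
start: ε-closure({0}) = {0,2,8}
'e' @ 1: {3,4,6}
'b' @ 2: {1,5,6,7}  (accept∈set)
'd' @ 3: {1,5,6,7}  (accept∈set)
'b' @ 4: {1,5,6,7}  (accept∈set)
'd' @ 5: {1,5,6,7}  (accept∈set)
'b' @ 6: {1,5,6,7}  (accept∈set)
'b' @ 7: {1,5,6,7}  (accept∈set)
'd' @ 8: {1,5,6,7}  (accept∈set)
final: {1,5,6,7}; accept 1 in set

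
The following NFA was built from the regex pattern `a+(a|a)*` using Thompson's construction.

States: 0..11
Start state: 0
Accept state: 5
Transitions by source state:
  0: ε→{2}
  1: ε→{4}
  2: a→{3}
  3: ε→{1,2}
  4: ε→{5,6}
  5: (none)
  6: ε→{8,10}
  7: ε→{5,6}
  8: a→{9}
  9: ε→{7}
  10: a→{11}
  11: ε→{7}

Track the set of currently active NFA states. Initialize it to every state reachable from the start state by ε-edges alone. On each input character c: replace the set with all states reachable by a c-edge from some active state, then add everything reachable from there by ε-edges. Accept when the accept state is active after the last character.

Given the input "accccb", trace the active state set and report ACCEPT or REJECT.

S₀ = ε-closure({0}) = {0,2}
'a' @ 1: {1,2,3,4,5,6,8,10}  [accepting]
'c' @ 2: {}  — state set empty
rest 'cccb' ignored (set empty)
after full input: {}  (accept=5 not in)

Answer: REJECT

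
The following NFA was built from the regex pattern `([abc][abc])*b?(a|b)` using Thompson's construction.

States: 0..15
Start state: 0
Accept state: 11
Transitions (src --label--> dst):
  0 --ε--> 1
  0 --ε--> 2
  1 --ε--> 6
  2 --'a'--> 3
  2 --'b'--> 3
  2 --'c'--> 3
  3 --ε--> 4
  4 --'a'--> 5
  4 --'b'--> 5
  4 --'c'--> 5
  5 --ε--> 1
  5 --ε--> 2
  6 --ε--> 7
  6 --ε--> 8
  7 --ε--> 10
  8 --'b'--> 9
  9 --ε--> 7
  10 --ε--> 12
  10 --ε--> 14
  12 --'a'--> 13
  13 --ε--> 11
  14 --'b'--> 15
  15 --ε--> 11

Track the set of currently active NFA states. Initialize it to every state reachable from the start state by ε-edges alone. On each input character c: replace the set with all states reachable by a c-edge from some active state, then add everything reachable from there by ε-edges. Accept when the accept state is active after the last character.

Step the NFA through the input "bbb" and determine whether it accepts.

Answer: ACCEPT

Steps:
S₀ = ε-closure({0}) = {0,1,2,6,7,8,10,12,14}
'b' @ 1: {3,4,7,9,10,11,12,14,15}  [accepting]
'b' @ 2: {1,2,5,6,7,8,10,11,12,14,15}  [accepting]
'b' @ 3: {3,4,7,9,10,11,12,14,15}  [accepting]
end set {3,4,7,9,10,11,12,14,15} — state 11 in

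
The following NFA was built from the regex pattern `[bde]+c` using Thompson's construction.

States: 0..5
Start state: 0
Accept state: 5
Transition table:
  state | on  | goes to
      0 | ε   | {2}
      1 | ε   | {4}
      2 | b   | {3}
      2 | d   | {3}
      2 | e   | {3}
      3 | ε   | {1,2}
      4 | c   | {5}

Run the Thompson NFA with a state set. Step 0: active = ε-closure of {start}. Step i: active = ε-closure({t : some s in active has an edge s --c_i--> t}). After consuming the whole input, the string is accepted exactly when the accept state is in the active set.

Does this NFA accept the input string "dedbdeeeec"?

Answer: ACCEPT

Steps:
S₀ = ε-closure({0}) = {0,2}
'd' @ 1: {1,2,3,4}
'e' @ 2: {1,2,3,4}
'd' @ 3: {1,2,3,4}
'b' @ 4: {1,2,3,4}
'd' @ 5: {1,2,3,4}
'e' @ 6: {1,2,3,4}
'e' @ 7: {1,2,3,4}
'e' @ 8: {1,2,3,4}
'e' @ 9: {1,2,3,4}
'c' @ 10: {5}  ✓accept
final: {5}; accept 5 in set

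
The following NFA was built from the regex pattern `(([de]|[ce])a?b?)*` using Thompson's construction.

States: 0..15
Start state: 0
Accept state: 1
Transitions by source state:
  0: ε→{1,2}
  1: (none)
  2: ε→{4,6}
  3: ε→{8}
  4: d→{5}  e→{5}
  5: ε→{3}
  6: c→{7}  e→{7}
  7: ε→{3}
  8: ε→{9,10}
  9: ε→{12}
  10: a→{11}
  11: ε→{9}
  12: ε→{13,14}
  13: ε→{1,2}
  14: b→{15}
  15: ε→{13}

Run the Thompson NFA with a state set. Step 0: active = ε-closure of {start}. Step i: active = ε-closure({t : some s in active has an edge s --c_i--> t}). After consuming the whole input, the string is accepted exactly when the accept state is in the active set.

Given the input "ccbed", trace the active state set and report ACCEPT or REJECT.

initial (ε-close {0}): {0,1,2,4,6}
'c' @ 1: {1,2,3,4,6,7,8,9,10,12,13,14}  ✓accept
'c' @ 2: {1,2,3,4,6,7,8,9,10,12,13,14}  ✓accept
'b' @ 3: {1,2,4,6,13,15}  ✓accept
'e' @ 4: {1,2,3,4,5,6,7,8,9,10,12,13,14}  ✓accept
'd' @ 5: {1,2,3,4,5,6,8,9,10,12,13,14}  ✓accept
final: {1,2,3,4,5,6,8,9,10,12,13,14}; accept 1 in set

Answer: ACCEPT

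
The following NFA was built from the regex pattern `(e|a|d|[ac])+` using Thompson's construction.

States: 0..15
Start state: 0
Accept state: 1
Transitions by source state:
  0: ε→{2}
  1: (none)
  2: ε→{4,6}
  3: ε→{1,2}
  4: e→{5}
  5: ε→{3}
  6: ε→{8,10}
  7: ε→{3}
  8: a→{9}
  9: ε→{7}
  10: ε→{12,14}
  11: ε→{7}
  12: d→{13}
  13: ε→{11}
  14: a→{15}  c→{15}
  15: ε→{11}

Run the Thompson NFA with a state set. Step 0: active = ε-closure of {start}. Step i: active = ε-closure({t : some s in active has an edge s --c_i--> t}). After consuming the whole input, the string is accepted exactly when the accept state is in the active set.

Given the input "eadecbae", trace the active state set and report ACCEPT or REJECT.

S₀ = ε-closure({0}) = {0,2,4,6,8,10,12,14}
'e' @ 1: {1,2,3,4,5,6,8,10,12,14}  [accepting]
'a' @ 2: {1,2,3,4,6,7,8,9,10,11,12,14,15}  [accepting]
'd' @ 3: {1,2,3,4,6,7,8,10,11,12,13,14}  [accepting]
'e' @ 4: {1,2,3,4,5,6,8,10,12,14}  [accepting]
'c' @ 5: {1,2,3,4,6,7,8,10,11,12,14,15}  [accepting]
'b' @ 6: {}  — dead — no transitions
rest 'ae' ignored (set empty)
final: {}; accept 1 not in set

Answer: REJECT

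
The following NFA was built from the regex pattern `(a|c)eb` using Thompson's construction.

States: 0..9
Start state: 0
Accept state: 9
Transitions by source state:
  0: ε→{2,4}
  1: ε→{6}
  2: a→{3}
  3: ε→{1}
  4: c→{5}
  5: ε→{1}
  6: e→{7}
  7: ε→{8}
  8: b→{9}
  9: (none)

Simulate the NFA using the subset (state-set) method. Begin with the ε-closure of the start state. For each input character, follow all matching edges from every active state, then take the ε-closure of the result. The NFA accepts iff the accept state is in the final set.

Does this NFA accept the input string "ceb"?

Answer: ACCEPT

Steps:
start: ε-closure({0}) = {0,2,4}
'c' @ 1: {1,5,6}
'e' @ 2: {7,8}
'b' @ 3: {9}  (accept∈set)
final: {9}; accept 9 in set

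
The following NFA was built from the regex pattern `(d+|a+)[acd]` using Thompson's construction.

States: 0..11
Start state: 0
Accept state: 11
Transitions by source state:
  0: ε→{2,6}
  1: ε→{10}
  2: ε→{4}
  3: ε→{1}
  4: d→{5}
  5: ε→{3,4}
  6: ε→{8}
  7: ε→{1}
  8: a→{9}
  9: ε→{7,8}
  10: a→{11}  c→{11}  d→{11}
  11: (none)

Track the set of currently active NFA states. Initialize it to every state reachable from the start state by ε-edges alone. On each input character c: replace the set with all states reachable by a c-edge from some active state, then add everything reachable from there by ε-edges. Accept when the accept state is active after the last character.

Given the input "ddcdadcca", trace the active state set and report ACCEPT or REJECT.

Answer: REJECT

Steps:
initial (ε-close {0}): {0,2,4,6,8}
'd' @ 1: {1,3,4,5,10}
'd' @ 2: {1,3,4,5,10,11}  (accept∈set)
'c' @ 3: {11}  (accept∈set)
'd' @ 4: {}  — dead — no transitions
rest 'adcca' ignored (set empty)
final: {}; accept 11 not in set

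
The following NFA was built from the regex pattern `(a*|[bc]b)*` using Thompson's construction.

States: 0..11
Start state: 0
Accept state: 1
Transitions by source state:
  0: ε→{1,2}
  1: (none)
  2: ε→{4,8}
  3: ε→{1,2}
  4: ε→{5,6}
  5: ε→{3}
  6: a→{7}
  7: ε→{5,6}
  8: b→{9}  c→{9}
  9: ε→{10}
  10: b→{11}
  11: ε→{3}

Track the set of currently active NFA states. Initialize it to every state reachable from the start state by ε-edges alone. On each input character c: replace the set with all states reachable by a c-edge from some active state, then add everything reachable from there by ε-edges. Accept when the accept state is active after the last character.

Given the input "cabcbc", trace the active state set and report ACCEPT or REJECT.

S₀ = ε-closure({0}) = {0,1,2,3,4,5,6,8}
'c' @ 1: {9,10}
'a' @ 2: {}  — no active states
rest 'bcbc' ignored (set empty)
after full input: {}  (accept=1 not in)

Answer: REJECT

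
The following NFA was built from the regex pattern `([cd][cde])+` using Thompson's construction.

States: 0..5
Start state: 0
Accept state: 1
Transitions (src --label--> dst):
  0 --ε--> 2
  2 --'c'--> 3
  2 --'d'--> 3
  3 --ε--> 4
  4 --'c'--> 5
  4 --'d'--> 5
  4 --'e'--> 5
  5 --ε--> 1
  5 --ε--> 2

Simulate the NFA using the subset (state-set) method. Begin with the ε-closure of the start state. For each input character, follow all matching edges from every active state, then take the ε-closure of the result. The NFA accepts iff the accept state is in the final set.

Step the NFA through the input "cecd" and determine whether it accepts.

Answer: ACCEPT

Derivation:
S₀ = ε-closure({0}) = {0,2}
'c' @ 1: {3,4}
'e' @ 2: {1,2,5}  ✓accept
'c' @ 3: {3,4}
'd' @ 4: {1,2,5}  ✓accept
final: {1,2,5}; accept 1 in set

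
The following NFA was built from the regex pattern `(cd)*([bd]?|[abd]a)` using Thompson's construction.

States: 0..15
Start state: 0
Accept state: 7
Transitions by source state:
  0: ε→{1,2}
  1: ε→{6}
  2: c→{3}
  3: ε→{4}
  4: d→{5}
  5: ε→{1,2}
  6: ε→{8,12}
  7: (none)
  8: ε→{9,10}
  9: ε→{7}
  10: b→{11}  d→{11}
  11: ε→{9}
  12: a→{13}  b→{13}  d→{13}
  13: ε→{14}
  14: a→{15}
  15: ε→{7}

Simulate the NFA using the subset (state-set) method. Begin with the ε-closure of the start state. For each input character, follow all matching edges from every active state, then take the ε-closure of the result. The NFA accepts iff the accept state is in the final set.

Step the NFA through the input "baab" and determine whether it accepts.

start: ε-closure({0}) = {0,1,2,6,7,8,9,10,12}
'b' @ 1: {7,9,11,13,14}  [accepting]
'a' @ 2: {7,15}  [accepting]
'a' @ 3: {}  — no active states
rest 'b' ignored (set empty)
after full input: {}  (accept=7 not in)

Answer: REJECT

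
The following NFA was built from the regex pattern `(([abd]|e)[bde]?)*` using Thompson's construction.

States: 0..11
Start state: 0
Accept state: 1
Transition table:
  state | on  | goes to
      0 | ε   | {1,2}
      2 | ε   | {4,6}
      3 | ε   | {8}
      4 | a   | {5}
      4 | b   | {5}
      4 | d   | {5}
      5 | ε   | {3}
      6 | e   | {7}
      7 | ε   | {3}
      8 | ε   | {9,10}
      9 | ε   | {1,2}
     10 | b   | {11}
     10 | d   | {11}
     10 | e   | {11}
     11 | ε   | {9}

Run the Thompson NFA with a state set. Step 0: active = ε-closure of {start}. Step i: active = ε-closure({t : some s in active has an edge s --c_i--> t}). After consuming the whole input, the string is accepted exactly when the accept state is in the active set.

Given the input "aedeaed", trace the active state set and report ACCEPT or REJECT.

Answer: ACCEPT

Steps:
initial (ε-close {0}): {0,1,2,4,6}
'a' @ 1: {1,2,3,4,5,6,8,9,10}  (accept∈set)
'e' @ 2: {1,2,3,4,6,7,8,9,10,11}  (accept∈set)
'd' @ 3: {1,2,3,4,5,6,8,9,10,11}  (accept∈set)
'e' @ 4: {1,2,3,4,6,7,8,9,10,11}  (accept∈set)
'a' @ 5: {1,2,3,4,5,6,8,9,10}  (accept∈set)
'e' @ 6: {1,2,3,4,6,7,8,9,10,11}  (accept∈set)
'd' @ 7: {1,2,3,4,5,6,8,9,10,11}  (accept∈set)
after full input: {1,2,3,4,5,6,8,9,10,11}  (accept=1 in)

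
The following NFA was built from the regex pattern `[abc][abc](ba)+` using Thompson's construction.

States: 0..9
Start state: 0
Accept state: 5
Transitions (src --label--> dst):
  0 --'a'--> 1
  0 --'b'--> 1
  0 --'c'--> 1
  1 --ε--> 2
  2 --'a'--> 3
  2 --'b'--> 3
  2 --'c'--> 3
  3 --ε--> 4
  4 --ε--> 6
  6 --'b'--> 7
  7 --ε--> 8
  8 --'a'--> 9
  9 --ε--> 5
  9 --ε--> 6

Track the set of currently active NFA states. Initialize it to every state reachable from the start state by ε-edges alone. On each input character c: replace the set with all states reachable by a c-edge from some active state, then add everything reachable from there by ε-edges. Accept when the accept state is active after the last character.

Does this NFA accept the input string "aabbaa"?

initial (ε-close {0}): {0}
'a' @ 1: {1,2}
'a' @ 2: {3,4,6}
'b' @ 3: {7,8}
'b' @ 4: {}  — state set empty
rest 'aa' ignored (set empty)
final: {}; accept 5 not in set

Answer: REJECT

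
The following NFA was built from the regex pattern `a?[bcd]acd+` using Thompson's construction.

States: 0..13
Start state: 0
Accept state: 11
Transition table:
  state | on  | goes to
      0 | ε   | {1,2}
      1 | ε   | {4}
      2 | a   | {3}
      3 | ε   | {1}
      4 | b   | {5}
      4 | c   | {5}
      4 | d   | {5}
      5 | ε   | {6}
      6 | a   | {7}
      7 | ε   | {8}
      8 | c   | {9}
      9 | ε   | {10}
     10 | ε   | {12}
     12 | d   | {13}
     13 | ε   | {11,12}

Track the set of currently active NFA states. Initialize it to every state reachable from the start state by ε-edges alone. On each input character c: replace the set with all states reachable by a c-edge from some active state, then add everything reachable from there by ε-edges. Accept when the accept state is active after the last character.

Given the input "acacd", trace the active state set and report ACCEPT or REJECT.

Answer: ACCEPT

Trace:
initial (ε-close {0}): {0,1,2,4}
'a' @ 1: {1,3,4}
'c' @ 2: {5,6}
'a' @ 3: {7,8}
'c' @ 4: {9,10,12}
'd' @ 5: {11,12,13}  (accept∈set)
after full input: {11,12,13}  (accept=11 in)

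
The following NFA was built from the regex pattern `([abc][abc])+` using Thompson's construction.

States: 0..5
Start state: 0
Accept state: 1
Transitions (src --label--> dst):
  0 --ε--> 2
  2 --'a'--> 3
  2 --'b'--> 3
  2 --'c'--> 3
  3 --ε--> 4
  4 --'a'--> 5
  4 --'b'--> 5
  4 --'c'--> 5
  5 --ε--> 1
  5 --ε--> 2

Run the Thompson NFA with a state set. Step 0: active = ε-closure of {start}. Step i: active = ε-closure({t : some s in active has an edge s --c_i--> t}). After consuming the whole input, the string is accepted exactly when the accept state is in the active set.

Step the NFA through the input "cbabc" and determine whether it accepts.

S₀ = ε-closure({0}) = {0,2}
'c' @ 1: {3,4}
'b' @ 2: {1,2,5}  [accepting]
'a' @ 3: {3,4}
'b' @ 4: {1,2,5}  [accepting]
'c' @ 5: {3,4}
final: {3,4}; accept 1 not in set

Answer: REJECT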